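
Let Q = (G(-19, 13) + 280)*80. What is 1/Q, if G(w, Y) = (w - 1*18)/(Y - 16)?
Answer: 3/70160 ≈ 4.2759e-5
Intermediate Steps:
G(w, Y) = (-18 + w)/(-16 + Y) (G(w, Y) = (w - 18)/(-16 + Y) = (-18 + w)/(-16 + Y))
Q = 70160/3 (Q = ((-18 - 19)/(-16 + 13) + 280)*80 = (-37/(-3) + 280)*80 = (-1/3*(-37) + 280)*80 = (37/3 + 280)*80 = (877/3)*80 = 70160/3 ≈ 23387.)
1/Q = 1/(70160/3) = 3/70160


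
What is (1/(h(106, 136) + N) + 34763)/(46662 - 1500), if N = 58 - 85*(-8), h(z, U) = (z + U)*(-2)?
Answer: 8829803/11471148 ≈ 0.76974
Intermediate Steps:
h(z, U) = -2*U - 2*z (h(z, U) = (U + z)*(-2) = -2*U - 2*z)
N = 738 (N = 58 + 680 = 738)
(1/(h(106, 136) + N) + 34763)/(46662 - 1500) = (1/((-2*136 - 2*106) + 738) + 34763)/(46662 - 1500) = (1/((-272 - 212) + 738) + 34763)/45162 = (1/(-484 + 738) + 34763)*(1/45162) = (1/254 + 34763)*(1/45162) = (8829803/254)*(1/45162) = 8829803/11471148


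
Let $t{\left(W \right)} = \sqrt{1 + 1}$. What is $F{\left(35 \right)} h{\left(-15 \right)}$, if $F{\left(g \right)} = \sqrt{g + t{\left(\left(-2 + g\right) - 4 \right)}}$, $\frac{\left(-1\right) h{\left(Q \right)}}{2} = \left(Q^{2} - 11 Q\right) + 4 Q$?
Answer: $- 660 \sqrt{35 + \sqrt{2}} \approx -3982.7$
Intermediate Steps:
$h{\left(Q \right)} = - 2 Q^{2} + 14 Q$ ($h{\left(Q \right)} = - 2 \left(\left(Q^{2} - 11 Q\right) + 4 Q\right) = - 2 \left(Q^{2} - 7 Q\right) = - 2 Q^{2} + 14 Q$)
$t{\left(W \right)} = \sqrt{2}$
$F{\left(g \right)} = \sqrt{g + \sqrt{2}}$
$F{\left(35 \right)} h{\left(-15 \right)} = \sqrt{35 + \sqrt{2}} \cdot 2 \left(-15\right) \left(7 - -15\right) = \sqrt{35 + \sqrt{2}} \cdot 2 \left(-15\right) \left(7 + 15\right) = \sqrt{35 + \sqrt{2}} \cdot 2 \left(-15\right) 22 = \sqrt{35 + \sqrt{2}} \left(-660\right) = - 660 \sqrt{35 + \sqrt{2}}$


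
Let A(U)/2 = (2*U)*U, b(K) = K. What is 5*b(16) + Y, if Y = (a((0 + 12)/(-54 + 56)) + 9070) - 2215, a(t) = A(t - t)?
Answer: 6935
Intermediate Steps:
A(U) = 4*U² (A(U) = 2*((2*U)*U) = 2*(2*U²) = 4*U²)
a(t) = 0 (a(t) = 4*(t - t)² = 4*0² = 4*0 = 0)
Y = 6855 (Y = (0 + 9070) - 2215 = 9070 - 2215 = 6855)
5*b(16) + Y = 5*16 + 6855 = 80 + 6855 = 6935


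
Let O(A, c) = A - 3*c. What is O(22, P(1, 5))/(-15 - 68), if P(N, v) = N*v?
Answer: -7/83 ≈ -0.084337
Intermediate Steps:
O(22, P(1, 5))/(-15 - 68) = (22 - 3*5)/(-15 - 68) = (22 - 3*5)/(-83) = (22 - 15)*(-1/83) = 7*(-1/83) = -7/83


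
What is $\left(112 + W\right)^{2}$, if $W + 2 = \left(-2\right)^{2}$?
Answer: $12996$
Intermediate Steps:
$W = 2$ ($W = -2 + \left(-2\right)^{2} = -2 + 4 = 2$)
$\left(112 + W\right)^{2} = \left(112 + 2\right)^{2} = 114^{2} = 12996$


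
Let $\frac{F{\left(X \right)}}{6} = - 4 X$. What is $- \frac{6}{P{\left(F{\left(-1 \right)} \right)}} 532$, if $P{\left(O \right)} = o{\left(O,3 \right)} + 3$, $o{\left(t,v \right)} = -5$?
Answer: $1596$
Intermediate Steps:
$F{\left(X \right)} = - 24 X$ ($F{\left(X \right)} = 6 \left(- 4 X\right) = - 24 X$)
$P{\left(O \right)} = -2$ ($P{\left(O \right)} = -5 + 3 = -2$)
$- \frac{6}{P{\left(F{\left(-1 \right)} \right)}} 532 = - \frac{6}{-2} \cdot 532 = \left(-6\right) \left(- \frac{1}{2}\right) 532 = 3 \cdot 532 = 1596$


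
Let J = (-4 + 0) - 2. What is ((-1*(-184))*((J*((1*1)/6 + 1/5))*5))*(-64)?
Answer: 129536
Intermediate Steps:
J = -6 (J = -4 - 2 = -6)
((-1*(-184))*((J*((1*1)/6 + 1/5))*5))*(-64) = ((-1*(-184))*(-6*((1*1)/6 + 1/5)*5))*(-64) = (184*(-6*(1*(1/6) + 1*(1/5))*5))*(-64) = (184*(-6*(1/6 + 1/5)*5))*(-64) = (184*(-6*11/30*5))*(-64) = (184*(-11/5*5))*(-64) = (184*(-11))*(-64) = -2024*(-64) = 129536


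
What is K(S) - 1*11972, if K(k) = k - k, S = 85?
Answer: -11972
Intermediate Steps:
K(k) = 0
K(S) - 1*11972 = 0 - 1*11972 = 0 - 11972 = -11972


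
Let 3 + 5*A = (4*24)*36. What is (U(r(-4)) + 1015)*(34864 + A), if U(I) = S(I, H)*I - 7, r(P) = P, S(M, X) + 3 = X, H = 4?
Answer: 178484092/5 ≈ 3.5697e+7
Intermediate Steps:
S(M, X) = -3 + X
U(I) = -7 + I (U(I) = (-3 + 4)*I - 7 = 1*I - 7 = I - 7 = -7 + I)
A = 3453/5 (A = -⅗ + ((4*24)*36)/5 = -⅗ + (96*36)/5 = -⅗ + (⅕)*3456 = -⅗ + 3456/5 = 3453/5 ≈ 690.60)
(U(r(-4)) + 1015)*(34864 + A) = ((-7 - 4) + 1015)*(34864 + 3453/5) = (-11 + 1015)*(177773/5) = 1004*(177773/5) = 178484092/5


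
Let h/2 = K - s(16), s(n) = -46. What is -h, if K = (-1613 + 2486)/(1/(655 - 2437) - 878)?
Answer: -140831552/1564597 ≈ -90.011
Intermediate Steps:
K = -1555686/1564597 (K = 873/(1/(-1782) - 878) = 873/(-1/1782 - 878) = 873/(-1564597/1782) = 873*(-1782/1564597) = -1555686/1564597 ≈ -0.99430)
h = 140831552/1564597 (h = 2*(-1555686/1564597 - 1*(-46)) = 2*(-1555686/1564597 + 46) = 2*(70415776/1564597) = 140831552/1564597 ≈ 90.011)
-h = -1*140831552/1564597 = -140831552/1564597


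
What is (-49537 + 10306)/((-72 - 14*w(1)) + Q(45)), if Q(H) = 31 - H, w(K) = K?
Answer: 39231/100 ≈ 392.31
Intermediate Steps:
(-49537 + 10306)/((-72 - 14*w(1)) + Q(45)) = (-49537 + 10306)/((-72 - 14*1) + (31 - 1*45)) = -39231/((-72 - 14) + (31 - 45)) = -39231/(-86 - 14) = -39231/(-100) = -39231*(-1/100) = 39231/100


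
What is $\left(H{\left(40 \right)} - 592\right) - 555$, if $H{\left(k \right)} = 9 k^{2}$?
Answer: $13253$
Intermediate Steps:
$\left(H{\left(40 \right)} - 592\right) - 555 = \left(9 \cdot 40^{2} - 592\right) - 555 = \left(9 \cdot 1600 - 592\right) - 555 = \left(14400 - 592\right) - 555 = 13808 - 555 = 13253$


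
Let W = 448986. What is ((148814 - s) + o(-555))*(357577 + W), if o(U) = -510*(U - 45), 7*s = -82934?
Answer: 2634744505816/7 ≈ 3.7639e+11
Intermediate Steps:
s = -82934/7 (s = (⅐)*(-82934) = -82934/7 ≈ -11848.)
o(U) = 22950 - 510*U (o(U) = -510*(-45 + U) = 22950 - 510*U)
((148814 - s) + o(-555))*(357577 + W) = ((148814 - 1*(-82934/7)) + (22950 - 510*(-555)))*(357577 + 448986) = ((148814 + 82934/7) + (22950 + 283050))*806563 = (1124632/7 + 306000)*806563 = (3266632/7)*806563 = 2634744505816/7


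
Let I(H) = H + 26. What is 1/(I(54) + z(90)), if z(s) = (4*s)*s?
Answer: 1/32480 ≈ 3.0788e-5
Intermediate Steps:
z(s) = 4*s²
I(H) = 26 + H
1/(I(54) + z(90)) = 1/((26 + 54) + 4*90²) = 1/(80 + 4*8100) = 1/(80 + 32400) = 1/32480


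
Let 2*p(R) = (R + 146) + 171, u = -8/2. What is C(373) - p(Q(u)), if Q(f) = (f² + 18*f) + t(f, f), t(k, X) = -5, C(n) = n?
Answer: 245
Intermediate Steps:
u = -4 (u = -8*½ = -4)
Q(f) = -5 + f² + 18*f (Q(f) = (f² + 18*f) - 5 = -5 + f² + 18*f)
p(R) = 317/2 + R/2 (p(R) = ((R + 146) + 171)/2 = ((146 + R) + 171)/2 = (317 + R)/2 = 317/2 + R/2)
C(373) - p(Q(u)) = 373 - (317/2 + (-5 + (-4)² + 18*(-4))/2) = 373 - (317/2 + (-5 + 16 - 72)/2) = 373 - (317/2 + (½)*(-61)) = 373 - (317/2 - 61/2) = 373 - 1*128 = 373 - 128 = 245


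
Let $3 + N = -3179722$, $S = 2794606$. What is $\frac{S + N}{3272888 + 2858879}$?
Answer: $- \frac{385119}{6131767} \approx -0.062807$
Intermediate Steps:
$N = -3179725$ ($N = -3 - 3179722 = -3179725$)
$\frac{S + N}{3272888 + 2858879} = \frac{2794606 - 3179725}{3272888 + 2858879} = - \frac{385119}{6131767}$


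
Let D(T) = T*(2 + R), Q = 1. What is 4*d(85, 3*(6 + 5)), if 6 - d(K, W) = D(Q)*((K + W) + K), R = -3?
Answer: 836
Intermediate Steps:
D(T) = -T (D(T) = T*(2 - 3) = T*(-1) = -T)
d(K, W) = 6 + W + 2*K (d(K, W) = 6 - (-1*1)*((K + W) + K) = 6 - (-1)*(W + 2*K) = 6 - (-W - 2*K) = 6 + (W + 2*K) = 6 + W + 2*K)
4*d(85, 3*(6 + 5)) = 4*(6 + 3*(6 + 5) + 2*85) = 4*(6 + 3*11 + 170) = 4*(6 + 33 + 170) = 4*209 = 836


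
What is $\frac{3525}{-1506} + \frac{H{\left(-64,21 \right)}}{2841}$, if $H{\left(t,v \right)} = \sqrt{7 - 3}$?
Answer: $- \frac{3337171}{1426182} \approx -2.3399$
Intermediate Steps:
$H{\left(t,v \right)} = 2$ ($H{\left(t,v \right)} = \sqrt{4} = 2$)
$\frac{3525}{-1506} + \frac{H{\left(-64,21 \right)}}{2841} = \frac{3525}{-1506} + \frac{2}{2841} = 3525 \left(- \frac{1}{1506}\right) + 2 \cdot \frac{1}{2841} = - \frac{1175}{502} + \frac{2}{2841} = - \frac{3337171}{1426182}$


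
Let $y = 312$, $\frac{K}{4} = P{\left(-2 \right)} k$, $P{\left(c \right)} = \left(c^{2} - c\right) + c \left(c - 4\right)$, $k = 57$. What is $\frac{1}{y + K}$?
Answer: $\frac{1}{4416} \approx 0.00022645$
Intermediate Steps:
$P{\left(c \right)} = c^{2} - c + c \left(-4 + c\right)$ ($P{\left(c \right)} = \left(c^{2} - c\right) + c \left(-4 + c\right) = c^{2} - c + c \left(-4 + c\right)$)
$K = 4104$ ($K = 4 - 2 \left(-5 + 2 \left(-2\right)\right) 57 = 4 - 2 \left(-5 - 4\right) 57 = 4 \left(-2\right) \left(-9\right) 57 = 4 \cdot 18 \cdot 57 = 4 \cdot 1026 = 4104$)
$\frac{1}{y + K} = \frac{1}{312 + 4104} = \frac{1}{4416}$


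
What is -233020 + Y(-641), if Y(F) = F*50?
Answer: -265070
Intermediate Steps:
Y(F) = 50*F
-233020 + Y(-641) = -233020 + 50*(-641) = -233020 - 32050 = -265070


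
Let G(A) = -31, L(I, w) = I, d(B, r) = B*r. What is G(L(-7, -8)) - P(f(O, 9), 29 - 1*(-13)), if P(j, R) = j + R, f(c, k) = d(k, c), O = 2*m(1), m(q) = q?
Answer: -91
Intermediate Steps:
O = 2 (O = 2*1 = 2)
f(c, k) = c*k (f(c, k) = k*c = c*k)
P(j, R) = R + j
G(L(-7, -8)) - P(f(O, 9), 29 - 1*(-13)) = -31 - ((29 - 1*(-13)) + 2*9) = -31 - ((29 + 13) + 18) = -31 - (42 + 18) = -31 - 1*60 = -31 - 60 = -91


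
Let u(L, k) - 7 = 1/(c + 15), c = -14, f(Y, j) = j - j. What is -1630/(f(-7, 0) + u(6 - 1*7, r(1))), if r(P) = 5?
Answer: -815/4 ≈ -203.75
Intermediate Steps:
f(Y, j) = 0
u(L, k) = 8 (u(L, k) = 7 + 1/(-14 + 15) = 7 + 1/1 = 7 + 1 = 8)
-1630/(f(-7, 0) + u(6 - 1*7, r(1))) = -1630/(0 + 8) = -1630/8 = -1630*⅛ = -815/4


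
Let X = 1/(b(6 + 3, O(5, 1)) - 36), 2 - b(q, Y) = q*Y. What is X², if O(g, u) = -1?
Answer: 1/625 ≈ 0.0016000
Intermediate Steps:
b(q, Y) = 2 - Y*q (b(q, Y) = 2 - q*Y = 2 - Y*q)
X = -1/25 (X = 1/((2 - 1*(-1)*(6 + 3)) - 36) = 1/((2 - 1*(-1)*9) - 36) = 1/((2 + 9) - 36) = 1/(11 - 36) = 1/(-25) = -1/25 ≈ -0.040000)
X² = (-1/25)² = 1/625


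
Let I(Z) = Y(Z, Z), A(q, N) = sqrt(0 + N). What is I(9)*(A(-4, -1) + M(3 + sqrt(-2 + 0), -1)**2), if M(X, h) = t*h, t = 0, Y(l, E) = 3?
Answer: 3*I ≈ 3.0*I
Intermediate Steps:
A(q, N) = sqrt(N)
I(Z) = 3
M(X, h) = 0 (M(X, h) = 0*h = 0)
I(9)*(A(-4, -1) + M(3 + sqrt(-2 + 0), -1)**2) = 3*(sqrt(-1) + 0**2) = 3*(I + 0) = 3*I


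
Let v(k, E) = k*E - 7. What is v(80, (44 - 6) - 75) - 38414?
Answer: -41381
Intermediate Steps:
v(k, E) = -7 + E*k (v(k, E) = E*k - 7 = -7 + E*k)
v(80, (44 - 6) - 75) - 38414 = (-7 + ((44 - 6) - 75)*80) - 38414 = (-7 + (38 - 75)*80) - 38414 = (-7 - 37*80) - 38414 = (-7 - 2960) - 38414 = -2967 - 38414 = -41381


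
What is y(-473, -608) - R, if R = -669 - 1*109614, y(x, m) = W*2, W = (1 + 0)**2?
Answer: 110285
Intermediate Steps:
W = 1 (W = 1**2 = 1)
y(x, m) = 2 (y(x, m) = 1*2 = 2)
R = -110283 (R = -669 - 109614 = -110283)
y(-473, -608) - R = 2 - 1*(-110283) = 2 + 110283 = 110285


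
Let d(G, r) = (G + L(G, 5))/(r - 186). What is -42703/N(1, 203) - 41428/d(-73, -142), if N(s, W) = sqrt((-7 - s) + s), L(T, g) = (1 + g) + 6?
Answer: -13588384/61 + 42703*I*sqrt(7)/7 ≈ -2.2276e+5 + 16140.0*I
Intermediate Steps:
L(T, g) = 7 + g
N(s, W) = I*sqrt(7) (N(s, W) = sqrt(-7) = I*sqrt(7))
d(G, r) = (12 + G)/(-186 + r) (d(G, r) = (G + (7 + 5))/(r - 186) = (G + 12)/(-186 + r) = (12 + G)/(-186 + r))
-42703/N(1, 203) - 41428/d(-73, -142) = -42703*(-I*sqrt(7)/7) - 41428*(-186 - 142)/(12 - 73) = -(-42703)*I*sqrt(7)/7 - 41428/(-61/(-328)) = 42703*I*sqrt(7)/7 - 41428/((-1/328*(-61))) = 42703*I*sqrt(7)/7 - 41428/61/328 = 42703*I*sqrt(7)/7 - 41428*328/61 = 42703*I*sqrt(7)/7 - 13588384/61 = -13588384/61 + 42703*I*sqrt(7)/7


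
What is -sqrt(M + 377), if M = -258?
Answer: -sqrt(119) ≈ -10.909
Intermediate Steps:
-sqrt(M + 377) = -sqrt(-258 + 377) = -sqrt(119)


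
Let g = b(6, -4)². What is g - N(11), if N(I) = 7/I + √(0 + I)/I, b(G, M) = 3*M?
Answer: 1577/11 - √11/11 ≈ 143.06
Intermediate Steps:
N(I) = I^(-½) + 7/I (N(I) = 7/I + √I/I = 7/I + I^(-½) = I^(-½) + 7/I)
g = 144 (g = (3*(-4))² = (-12)² = 144)
g - N(11) = 144 - (11^(-½) + 7/11) = 144 - (√11/11 + 7*(1/11)) = 144 - (√11/11 + 7/11) = 144 - (7/11 + √11/11) = 144 + (-7/11 - √11/11) = 1577/11 - √11/11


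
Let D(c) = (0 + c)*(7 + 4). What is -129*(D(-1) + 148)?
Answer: -17673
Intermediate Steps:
D(c) = 11*c (D(c) = c*11 = 11*c)
-129*(D(-1) + 148) = -129*(11*(-1) + 148) = -129*(-11 + 148) = -129*137 = -17673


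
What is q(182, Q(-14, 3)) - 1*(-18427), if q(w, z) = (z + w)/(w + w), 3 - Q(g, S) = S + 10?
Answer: 1676900/91 ≈ 18427.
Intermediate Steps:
Q(g, S) = -7 - S (Q(g, S) = 3 - (S + 10) = 3 - (10 + S) = 3 + (-10 - S) = -7 - S)
q(w, z) = (w + z)/(2*w) (q(w, z) = (w + z)/((2*w)) = (w + z)*(1/(2*w)) = (w + z)/(2*w))
q(182, Q(-14, 3)) - 1*(-18427) = (½)*(182 + (-7 - 1*3))/182 - 1*(-18427) = (½)*(1/182)*(182 + (-7 - 3)) + 18427 = (½)*(1/182)*(182 - 10) + 18427 = (½)*(1/182)*172 + 18427 = 43/91 + 18427 = 1676900/91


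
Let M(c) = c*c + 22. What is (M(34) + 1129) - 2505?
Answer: -198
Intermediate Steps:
M(c) = 22 + c² (M(c) = c² + 22 = 22 + c²)
(M(34) + 1129) - 2505 = ((22 + 34²) + 1129) - 2505 = ((22 + 1156) + 1129) - 2505 = (1178 + 1129) - 2505 = 2307 - 2505 = -198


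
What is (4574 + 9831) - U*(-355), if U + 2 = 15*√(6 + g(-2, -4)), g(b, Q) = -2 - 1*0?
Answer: 24345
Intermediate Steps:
g(b, Q) = -2 (g(b, Q) = -2 + 0 = -2)
U = 28 (U = -2 + 15*√(6 - 2) = -2 + 15*√4 = -2 + 15*2 = -2 + 30 = 28)
(4574 + 9831) - U*(-355) = (4574 + 9831) - 28*(-355) = 14405 - 1*(-9940) = 14405 + 9940 = 24345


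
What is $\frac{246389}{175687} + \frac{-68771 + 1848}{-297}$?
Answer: $\frac{11830678634}{52179039} \approx 226.73$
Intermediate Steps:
$\frac{246389}{175687} + \frac{-68771 + 1848}{-297} = 246389 \cdot \frac{1}{175687} - - \frac{66923}{297} = \frac{246389}{175687} + \frac{66923}{297} = \frac{11830678634}{52179039}$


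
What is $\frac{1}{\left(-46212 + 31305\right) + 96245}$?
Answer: $\frac{1}{81338} \approx 1.2294 \cdot 10^{-5}$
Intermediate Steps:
$\frac{1}{\left(-46212 + 31305\right) + 96245} = \frac{1}{-14907 + 96245} = \frac{1}{81338}$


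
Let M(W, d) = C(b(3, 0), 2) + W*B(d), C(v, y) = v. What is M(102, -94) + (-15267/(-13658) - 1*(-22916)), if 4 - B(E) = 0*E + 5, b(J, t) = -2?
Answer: 311581563/13658 ≈ 22813.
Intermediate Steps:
B(E) = -1 (B(E) = 4 - (0*E + 5) = 4 - (0 + 5) = 4 - 1*5 = 4 - 5 = -1)
M(W, d) = -2 - W (M(W, d) = -2 + W*(-1) = -2 - W)
M(102, -94) + (-15267/(-13658) - 1*(-22916)) = (-2 - 1*102) + (-15267/(-13658) - 1*(-22916)) = (-2 - 102) + (-15267*(-1/13658) + 22916) = -104 + (15267/13658 + 22916) = -104 + 313001995/13658 = 311581563/13658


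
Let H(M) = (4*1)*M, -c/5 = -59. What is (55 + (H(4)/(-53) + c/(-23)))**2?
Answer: 2605285764/1485961 ≈ 1753.3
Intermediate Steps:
c = 295 (c = -5*(-59) = 295)
H(M) = 4*M
(55 + (H(4)/(-53) + c/(-23)))**2 = (55 + ((4*4)/(-53) + 295/(-23)))**2 = (55 + (16*(-1/53) + 295*(-1/23)))**2 = (55 + (-16/53 - 295/23))**2 = (55 - 16003/1219)**2 = (51042/1219)**2 = 2605285764/1485961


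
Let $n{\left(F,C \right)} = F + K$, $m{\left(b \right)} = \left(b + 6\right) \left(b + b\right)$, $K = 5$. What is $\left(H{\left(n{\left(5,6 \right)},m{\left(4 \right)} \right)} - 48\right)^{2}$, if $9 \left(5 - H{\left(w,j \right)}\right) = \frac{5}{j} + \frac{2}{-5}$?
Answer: $\frac{11812969}{6400} \approx 1845.8$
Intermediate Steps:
$m{\left(b \right)} = 2 b \left(6 + b\right)$ ($m{\left(b \right)} = \left(6 + b\right) 2 b = 2 b \left(6 + b\right)$)
$n{\left(F,C \right)} = 5 + F$ ($n{\left(F,C \right)} = F + 5 = 5 + F$)
$H{\left(w,j \right)} = \frac{227}{45} - \frac{5}{9 j}$ ($H{\left(w,j \right)} = 5 - \frac{\frac{5}{j} + \frac{2}{-5}}{9} = 5 - \frac{\frac{5}{j} + 2 \left(- \frac{1}{5}\right)}{9} = 5 - \frac{\frac{5}{j} - \frac{2}{5}}{9} = 5 - \frac{- \frac{2}{5} + \frac{5}{j}}{9} = 5 + \left(\frac{2}{45} - \frac{5}{9 j}\right) = \frac{227}{45} - \frac{5}{9 j}$)
$\left(H{\left(n{\left(5,6 \right)},m{\left(4 \right)} \right)} - 48\right)^{2} = \left(\frac{-25 + 227 \cdot 2 \cdot 4 \left(6 + 4\right)}{45 \cdot 2 \cdot 4 \left(6 + 4\right)} - 48\right)^{2} = \left(\frac{-25 + 227 \cdot 2 \cdot 4 \cdot 10}{45 \cdot 2 \cdot 4 \cdot 10} - 48\right)^{2} = \left(\frac{-25 + 227 \cdot 80}{45 \cdot 80} - 48\right)^{2} = \left(\frac{1}{45} \cdot \frac{1}{80} \left(-25 + 18160\right) - 48\right)^{2} = \left(\frac{1}{45} \cdot \frac{1}{80} \cdot 18135 - 48\right)^{2} = \left(\frac{403}{80} - 48\right)^{2} = \left(- \frac{3437}{80}\right)^{2} = \frac{11812969}{6400}$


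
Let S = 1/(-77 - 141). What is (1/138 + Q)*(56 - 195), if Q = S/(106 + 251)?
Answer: -299962/298333 ≈ -1.0055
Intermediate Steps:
S = -1/218 (S = 1/(-218) = -1/218 ≈ -0.0045872)
Q = -1/77826 (Q = -1/(218*(106 + 251)) = -1/218/357 = -1/218*1/357 = -1/77826 ≈ -1.2849e-5)
(1/138 + Q)*(56 - 195) = (1/138 - 1/77826)*(56 - 195) = (1/138 - 1/77826)*(-139) = (2158/298333)*(-139) = -299962/298333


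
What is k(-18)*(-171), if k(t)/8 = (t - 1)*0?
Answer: 0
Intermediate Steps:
k(t) = 0 (k(t) = 8*((t - 1)*0) = 8*((-1 + t)*0) = 8*0 = 0)
k(-18)*(-171) = 0*(-171) = 0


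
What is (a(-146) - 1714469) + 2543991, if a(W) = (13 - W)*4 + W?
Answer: 830012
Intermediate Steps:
a(W) = 52 - 3*W (a(W) = (52 - 4*W) + W = 52 - 3*W)
(a(-146) - 1714469) + 2543991 = ((52 - 3*(-146)) - 1714469) + 2543991 = ((52 + 438) - 1714469) + 2543991 = (490 - 1714469) + 2543991 = -1713979 + 2543991 = 830012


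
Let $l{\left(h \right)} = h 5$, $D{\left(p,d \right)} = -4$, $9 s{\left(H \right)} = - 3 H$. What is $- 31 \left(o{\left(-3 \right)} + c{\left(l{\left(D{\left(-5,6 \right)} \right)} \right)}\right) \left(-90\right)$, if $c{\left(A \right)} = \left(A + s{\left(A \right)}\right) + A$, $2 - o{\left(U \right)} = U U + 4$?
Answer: $-123690$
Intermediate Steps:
$s{\left(H \right)} = - \frac{H}{3}$ ($s{\left(H \right)} = \frac{\left(-3\right) H}{9} = - \frac{H}{3}$)
$l{\left(h \right)} = 5 h$
$o{\left(U \right)} = -2 - U^{2}$ ($o{\left(U \right)} = 2 - \left(U U + 4\right) = 2 - \left(U^{2} + 4\right) = 2 - \left(4 + U^{2}\right) = -2 - U^{2}$)
$c{\left(A \right)} = \frac{5 A}{3}$ ($c{\left(A \right)} = \left(A - \frac{A}{3}\right) + A = \frac{2 A}{3} + A = \frac{5 A}{3}$)
$- 31 \left(o{\left(-3 \right)} + c{\left(l{\left(D{\left(-5,6 \right)} \right)} \right)}\right) \left(-90\right) = - 31 \left(\left(-2 - \left(-3\right)^{2}\right) + \frac{5 \cdot 5 \left(-4\right)}{3}\right) \left(-90\right) = - 31 \left(\left(-2 - 9\right) + \frac{5}{3} \left(-20\right)\right) \left(-90\right) = - 31 \left(\left(-2 - 9\right) - \frac{100}{3}\right) \left(-90\right) = - 31 \left(-11 - \frac{100}{3}\right) \left(-90\right) = \left(-31\right) \left(- \frac{133}{3}\right) \left(-90\right) = \frac{4123}{3} \left(-90\right) = -123690$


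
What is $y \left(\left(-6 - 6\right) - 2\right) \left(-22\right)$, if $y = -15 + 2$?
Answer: $-4004$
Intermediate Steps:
$y = -13$
$y \left(\left(-6 - 6\right) - 2\right) \left(-22\right) = - 13 \left(\left(-6 - 6\right) - 2\right) \left(-22\right) = - 13 \left(-12 - 2\right) \left(-22\right) = \left(-13\right) \left(-14\right) \left(-22\right) = 182 \left(-22\right) = -4004$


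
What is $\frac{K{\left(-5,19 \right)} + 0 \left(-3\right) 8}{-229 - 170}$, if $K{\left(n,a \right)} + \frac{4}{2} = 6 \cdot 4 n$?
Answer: $\frac{122}{399} \approx 0.30576$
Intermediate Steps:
$K{\left(n,a \right)} = -2 + 24 n$ ($K{\left(n,a \right)} = -2 + 6 \cdot 4 n = -2 + 24 n$)
$\frac{K{\left(-5,19 \right)} + 0 \left(-3\right) 8}{-229 - 170} = \frac{\left(-2 + 24 \left(-5\right)\right) + 0 \left(-3\right) 8}{-229 - 170} = \frac{\left(-2 - 120\right) + 0 \cdot 8}{-399} = \left(-122 + 0\right) \left(- \frac{1}{399}\right) = \left(-122\right) \left(- \frac{1}{399}\right) = \frac{122}{399}$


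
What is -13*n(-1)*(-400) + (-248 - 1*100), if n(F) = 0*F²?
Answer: -348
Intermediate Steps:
n(F) = 0
-13*n(-1)*(-400) + (-248 - 1*100) = -13*0*(-400) + (-248 - 1*100) = 0*(-400) + (-248 - 100) = 0 - 348 = -348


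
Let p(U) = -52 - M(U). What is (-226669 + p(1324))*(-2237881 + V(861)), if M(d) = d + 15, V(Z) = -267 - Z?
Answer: 510628392540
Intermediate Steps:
M(d) = 15 + d
p(U) = -67 - U (p(U) = -52 - (15 + U) = -52 + (-15 - U) = -67 - U)
(-226669 + p(1324))*(-2237881 + V(861)) = (-226669 + (-67 - 1*1324))*(-2237881 + (-267 - 1*861)) = (-226669 + (-67 - 1324))*(-2237881 + (-267 - 861)) = (-226669 - 1391)*(-2237881 - 1128) = -228060*(-2239009) = 510628392540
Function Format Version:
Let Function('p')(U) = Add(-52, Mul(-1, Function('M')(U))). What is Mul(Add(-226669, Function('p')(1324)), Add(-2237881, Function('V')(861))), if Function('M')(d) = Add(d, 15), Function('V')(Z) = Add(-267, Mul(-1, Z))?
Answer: 510628392540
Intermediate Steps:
Function('M')(d) = Add(15, d)
Function('p')(U) = Add(-67, Mul(-1, U)) (Function('p')(U) = Add(-52, Mul(-1, Add(15, U))) = Add(-52, Add(-15, Mul(-1, U))) = Add(-67, Mul(-1, U)))
Mul(Add(-226669, Function('p')(1324)), Add(-2237881, Function('V')(861))) = Mul(Add(-226669, Add(-67, Mul(-1, 1324))), Add(-2237881, Add(-267, Mul(-1, 861)))) = Mul(Add(-226669, Add(-67, -1324)), Add(-2237881, Add(-267, -861))) = Mul(Add(-226669, -1391), Add(-2237881, -1128)) = Mul(-228060, -2239009) = 510628392540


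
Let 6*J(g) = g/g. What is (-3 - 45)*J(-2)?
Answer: -8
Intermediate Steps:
J(g) = ⅙ (J(g) = (g/g)/6 = (⅙)*1 = ⅙)
(-3 - 45)*J(-2) = (-3 - 45)*(⅙) = -48*⅙ = -8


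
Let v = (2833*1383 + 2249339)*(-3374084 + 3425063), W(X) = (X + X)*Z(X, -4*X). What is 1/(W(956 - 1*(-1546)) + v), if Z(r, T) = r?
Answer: 1/314419283070 ≈ 3.1805e-12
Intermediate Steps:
W(X) = 2*X**2 (W(X) = (X + X)*X = (2*X)*X = 2*X**2)
v = 314406763062 (v = (3918039 + 2249339)*50979 = 6167378*50979 = 314406763062)
1/(W(956 - 1*(-1546)) + v) = 1/(2*(956 - 1*(-1546))**2 + 314406763062) = 1/(2*(956 + 1546)**2 + 314406763062) = 1/(2*2502**2 + 314406763062) = 1/(2*6260004 + 314406763062) = 1/(12520008 + 314406763062) = 1/314419283070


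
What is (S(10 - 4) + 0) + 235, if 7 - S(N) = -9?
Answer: 251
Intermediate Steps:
S(N) = 16 (S(N) = 7 - 1*(-9) = 7 + 9 = 16)
(S(10 - 4) + 0) + 235 = (16 + 0) + 235 = 16 + 235 = 251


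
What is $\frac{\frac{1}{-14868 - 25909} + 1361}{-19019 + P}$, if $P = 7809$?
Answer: $- \frac{27748748}{228555085} \approx -0.12141$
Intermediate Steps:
$\frac{\frac{1}{-14868 - 25909} + 1361}{-19019 + P} = \frac{\frac{1}{-14868 - 25909} + 1361}{-19019 + 7809} = \frac{\frac{1}{-40777} + 1361}{-11210} = \left(- \frac{1}{40777} + 1361\right) \left(- \frac{1}{11210}\right) = \frac{55497496}{40777} \left(- \frac{1}{11210}\right) = - \frac{27748748}{228555085}$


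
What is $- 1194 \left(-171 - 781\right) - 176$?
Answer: $1136512$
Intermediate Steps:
$- 1194 \left(-171 - 781\right) - 176 = \left(-1194\right) \left(-952\right) - 176 = 1136688 - 176 = 1136512$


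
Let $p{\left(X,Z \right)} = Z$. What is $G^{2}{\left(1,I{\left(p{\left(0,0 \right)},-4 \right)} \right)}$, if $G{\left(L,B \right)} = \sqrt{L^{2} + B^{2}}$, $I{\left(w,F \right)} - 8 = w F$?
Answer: $65$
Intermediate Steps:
$I{\left(w,F \right)} = 8 + F w$ ($I{\left(w,F \right)} = 8 + w F = 8 + F w$)
$G{\left(L,B \right)} = \sqrt{B^{2} + L^{2}}$
$G^{2}{\left(1,I{\left(p{\left(0,0 \right)},-4 \right)} \right)} = \left(\sqrt{\left(8 - 0\right)^{2} + 1^{2}}\right)^{2} = \left(\sqrt{\left(8 + 0\right)^{2} + 1}\right)^{2} = \left(\sqrt{8^{2} + 1}\right)^{2} = \left(\sqrt{64 + 1}\right)^{2} = \left(\sqrt{65}\right)^{2} = 65$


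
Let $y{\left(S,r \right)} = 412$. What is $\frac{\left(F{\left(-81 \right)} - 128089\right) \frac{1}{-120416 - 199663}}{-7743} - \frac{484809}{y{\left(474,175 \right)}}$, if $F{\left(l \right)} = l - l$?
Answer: $- \frac{1201536956823541}{1021089139164} \approx -1176.7$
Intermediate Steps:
$F{\left(l \right)} = 0$
$\frac{\left(F{\left(-81 \right)} - 128089\right) \frac{1}{-120416 - 199663}}{-7743} - \frac{484809}{y{\left(474,175 \right)}} = \frac{\left(0 - 128089\right) \frac{1}{-120416 - 199663}}{-7743} - \frac{484809}{412} = - \frac{128089}{-320079} \left(- \frac{1}{7743}\right) - \frac{484809}{412} = \left(-128089\right) \left(- \frac{1}{320079}\right) \left(- \frac{1}{7743}\right) - \frac{484809}{412} = \frac{128089}{320079} \left(- \frac{1}{7743}\right) - \frac{484809}{412} = - \frac{128089}{2478371697} - \frac{484809}{412} = - \frac{1201536956823541}{1021089139164}$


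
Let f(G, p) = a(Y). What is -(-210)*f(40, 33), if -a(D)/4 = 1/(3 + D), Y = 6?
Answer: -280/3 ≈ -93.333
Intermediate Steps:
a(D) = -4/(3 + D)
f(G, p) = -4/9 (f(G, p) = -4/(3 + 6) = -4/9)
-(-210)*f(40, 33) = -(-210)*(-4)/9 = -1*280/3 = -280/3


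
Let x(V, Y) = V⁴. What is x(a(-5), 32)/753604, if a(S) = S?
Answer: 625/753604 ≈ 0.00082935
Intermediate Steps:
x(a(-5), 32)/753604 = (-5)⁴/753604 = 625*(1/753604) = 625/753604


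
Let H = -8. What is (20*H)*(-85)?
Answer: 13600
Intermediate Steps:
(20*H)*(-85) = (20*(-8))*(-85) = -160*(-85) = 13600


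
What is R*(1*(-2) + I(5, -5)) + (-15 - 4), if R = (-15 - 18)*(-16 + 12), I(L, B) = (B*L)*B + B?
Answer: 15557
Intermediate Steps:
I(L, B) = B + L*B² (I(L, B) = L*B² + B = B + L*B²)
R = 132 (R = -33*(-4) = 132)
R*(1*(-2) + I(5, -5)) + (-15 - 4) = 132*(1*(-2) - 5*(1 - 5*5)) + (-15 - 4) = 132*(-2 - 5*(1 - 25)) - 19 = 132*(-2 - 5*(-24)) - 19 = 132*(-2 + 120) - 19 = 132*118 - 19 = 15576 - 19 = 15557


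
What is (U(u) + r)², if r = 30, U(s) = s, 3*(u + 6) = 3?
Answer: 625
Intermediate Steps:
u = -5 (u = -6 + (⅓)*3 = -6 + 1 = -5)
(U(u) + r)² = (-5 + 30)² = 25² = 625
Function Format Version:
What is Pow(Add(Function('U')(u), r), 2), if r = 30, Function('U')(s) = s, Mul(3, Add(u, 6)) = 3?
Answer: 625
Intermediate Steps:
u = -5 (u = Add(-6, Mul(Rational(1, 3), 3)) = Add(-6, 1) = -5)
Pow(Add(Function('U')(u), r), 2) = Pow(Add(-5, 30), 2) = Pow(25, 2) = 625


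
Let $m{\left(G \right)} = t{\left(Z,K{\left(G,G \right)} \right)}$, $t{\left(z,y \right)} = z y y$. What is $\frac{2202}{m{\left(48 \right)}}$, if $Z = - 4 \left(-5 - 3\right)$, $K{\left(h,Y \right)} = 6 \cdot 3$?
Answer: $\frac{367}{1728} \approx 0.21238$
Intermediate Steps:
$K{\left(h,Y \right)} = 18$
$Z = 32$ ($Z = \left(-4\right) \left(-8\right) = 32$)
$t{\left(z,y \right)} = z y^{2}$ ($t{\left(z,y \right)} = y z y = z y^{2}$)
$m{\left(G \right)} = 10368$ ($m{\left(G \right)} = 32 \cdot 18^{2} = 32 \cdot 324 = 10368$)
$\frac{2202}{m{\left(48 \right)}} = \frac{2202}{10368} = 2202 \cdot \frac{1}{10368} = \frac{367}{1728}$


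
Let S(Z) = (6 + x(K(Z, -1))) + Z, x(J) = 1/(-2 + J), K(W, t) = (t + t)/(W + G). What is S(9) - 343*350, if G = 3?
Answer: -1560461/13 ≈ -1.2004e+5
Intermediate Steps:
K(W, t) = 2*t/(3 + W) (K(W, t) = (t + t)/(W + 3) = (2*t)/(3 + W) = 2*t/(3 + W))
S(Z) = 6 + Z + 1/(-2 - 2/(3 + Z)) (S(Z) = (6 + 1/(-2 + 2*(-1)/(3 + Z))) + Z = (6 + 1/(-2 - 2/(3 + Z))) + Z = 6 + Z + 1/(-2 - 2/(3 + Z)))
S(9) - 343*350 = (45 + 2*9² + 19*9)/(2*(4 + 9)) - 343*350 = (½)*(45 + 2*81 + 171)/13 - 120050 = (½)*(1/13)*(45 + 162 + 171) - 120050 = (½)*(1/13)*378 - 120050 = 189/13 - 120050 = -1560461/13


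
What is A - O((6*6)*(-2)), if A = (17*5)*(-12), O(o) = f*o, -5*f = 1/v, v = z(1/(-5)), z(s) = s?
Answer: -948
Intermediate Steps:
v = -⅕ (v = 1/(-5) = -⅕ ≈ -0.20000)
f = 1 (f = -1/(5*(-⅕)) = -⅕*(-5) = 1)
O(o) = o (O(o) = 1*o = o)
A = -1020 (A = 85*(-12) = -1020)
A - O((6*6)*(-2)) = -1020 - 6*6*(-2) = -1020 - 36*(-2) = -1020 - 1*(-72) = -1020 + 72 = -948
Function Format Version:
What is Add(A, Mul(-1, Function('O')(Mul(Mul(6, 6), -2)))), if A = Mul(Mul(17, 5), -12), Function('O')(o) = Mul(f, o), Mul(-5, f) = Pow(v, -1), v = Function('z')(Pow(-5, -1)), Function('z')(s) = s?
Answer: -948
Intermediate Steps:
v = Rational(-1, 5) (v = Pow(-5, -1) = Rational(-1, 5) ≈ -0.20000)
f = 1 (f = Mul(Rational(-1, 5), Pow(Rational(-1, 5), -1)) = Mul(Rational(-1, 5), -5) = 1)
Function('O')(o) = o (Function('O')(o) = Mul(1, o) = o)
A = -1020 (A = Mul(85, -12) = -1020)
Add(A, Mul(-1, Function('O')(Mul(Mul(6, 6), -2)))) = Add(-1020, Mul(-1, Mul(Mul(6, 6), -2))) = Add(-1020, Mul(-1, Mul(36, -2))) = Add(-1020, Mul(-1, -72)) = Add(-1020, 72) = -948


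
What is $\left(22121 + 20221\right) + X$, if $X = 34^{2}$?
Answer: $43498$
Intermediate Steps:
$X = 1156$
$\left(22121 + 20221\right) + X = \left(22121 + 20221\right) + 1156 = 42342 + 1156 = 43498$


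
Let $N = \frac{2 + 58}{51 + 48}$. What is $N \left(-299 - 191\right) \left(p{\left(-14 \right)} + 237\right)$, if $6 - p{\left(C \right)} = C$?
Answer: $- \frac{2518600}{33} \approx -76321.0$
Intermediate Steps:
$p{\left(C \right)} = 6 - C$
$N = \frac{20}{33}$ ($N = \frac{60}{99} = 60 \cdot \frac{1}{99} = \frac{20}{33} \approx 0.60606$)
$N \left(-299 - 191\right) \left(p{\left(-14 \right)} + 237\right) = \frac{20 \left(-299 - 191\right) \left(\left(6 - -14\right) + 237\right)}{33} = \frac{20 \left(- 490 \left(\left(6 + 14\right) + 237\right)\right)}{33} = \frac{20 \left(- 490 \left(20 + 237\right)\right)}{33} = \frac{20 \left(\left(-490\right) 257\right)}{33} = \frac{20}{33} \left(-125930\right) = - \frac{2518600}{33}$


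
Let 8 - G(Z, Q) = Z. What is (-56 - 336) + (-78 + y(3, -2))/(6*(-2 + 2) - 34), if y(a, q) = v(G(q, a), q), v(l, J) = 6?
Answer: -6628/17 ≈ -389.88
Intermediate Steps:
G(Z, Q) = 8 - Z
y(a, q) = 6
(-56 - 336) + (-78 + y(3, -2))/(6*(-2 + 2) - 34) = (-56 - 336) + (-78 + 6)/(6*(-2 + 2) - 34) = -392 - 72/(6*0 - 34) = -392 - 72/(0 - 34) = -392 - 72/(-34) = -392 - 72*(-1/34) = -392 + 36/17 = -6628/17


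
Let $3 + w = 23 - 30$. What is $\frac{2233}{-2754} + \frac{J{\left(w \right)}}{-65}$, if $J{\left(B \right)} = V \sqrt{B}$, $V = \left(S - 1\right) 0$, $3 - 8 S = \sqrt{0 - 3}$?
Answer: $- \frac{2233}{2754} \approx -0.81082$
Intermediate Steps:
$S = \frac{3}{8} - \frac{i \sqrt{3}}{8}$ ($S = \frac{3}{8} - \frac{\sqrt{0 - 3}}{8} = \frac{3}{8} - \frac{\sqrt{-3}}{8} = \frac{3}{8} - \frac{i \sqrt{3}}{8} \approx 0.375 - 0.21651 i$)
$V = 0$ ($V = \left(\left(\frac{3}{8} - \frac{i \sqrt{3}}{8}\right) - 1\right) 0 = \left(- \frac{5}{8} - \frac{i \sqrt{3}}{8}\right) 0 = 0$)
$w = -10$ ($w = -3 + \left(23 - 30\right) = -3 - 7 = -10$)
$J{\left(B \right)} = 0$ ($J{\left(B \right)} = 0 \sqrt{B} = 0$)
$\frac{2233}{-2754} + \frac{J{\left(w \right)}}{-65} = \frac{2233}{-2754} + \frac{0}{-65} = 2233 \left(- \frac{1}{2754}\right) + 0 \left(- \frac{1}{65}\right) = - \frac{2233}{2754} + 0 = - \frac{2233}{2754}$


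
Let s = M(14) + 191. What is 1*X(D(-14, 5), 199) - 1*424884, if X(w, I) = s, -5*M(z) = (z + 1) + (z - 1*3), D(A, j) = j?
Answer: -2123491/5 ≈ -4.2470e+5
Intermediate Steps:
M(z) = 2/5 - 2*z/5 (M(z) = -((z + 1) + (z - 1*3))/5 = -((1 + z) + (z - 3))/5 = -((1 + z) + (-3 + z))/5 = -(-2 + 2*z)/5 = 2/5 - 2*z/5)
s = 929/5 (s = (2/5 - 2/5*14) + 191 = (2/5 - 28/5) + 191 = -26/5 + 191 = 929/5 ≈ 185.80)
X(w, I) = 929/5
1*X(D(-14, 5), 199) - 1*424884 = 1*(929/5) - 1*424884 = 929/5 - 424884 = -2123491/5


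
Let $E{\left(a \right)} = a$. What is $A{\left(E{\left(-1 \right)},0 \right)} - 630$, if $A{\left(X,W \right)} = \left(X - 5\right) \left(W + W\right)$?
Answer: $-630$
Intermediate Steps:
$A{\left(X,W \right)} = 2 W \left(-5 + X\right)$ ($A{\left(X,W \right)} = \left(-5 + X\right) 2 W = 2 W \left(-5 + X\right)$)
$A{\left(E{\left(-1 \right)},0 \right)} - 630 = 2 \cdot 0 \left(-5 - 1\right) - 630 = 2 \cdot 0 \left(-6\right) - 630 = 0 - 630 = -630$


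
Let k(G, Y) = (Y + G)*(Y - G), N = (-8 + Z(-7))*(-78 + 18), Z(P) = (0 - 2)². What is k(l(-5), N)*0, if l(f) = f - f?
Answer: 0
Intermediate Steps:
Z(P) = 4 (Z(P) = (-2)² = 4)
l(f) = 0
N = 240 (N = (-8 + 4)*(-78 + 18) = -4*(-60) = 240)
k(G, Y) = (G + Y)*(Y - G)
k(l(-5), N)*0 = (240² - 1*0²)*0 = (57600 - 1*0)*0 = (57600 + 0)*0 = 57600*0 = 0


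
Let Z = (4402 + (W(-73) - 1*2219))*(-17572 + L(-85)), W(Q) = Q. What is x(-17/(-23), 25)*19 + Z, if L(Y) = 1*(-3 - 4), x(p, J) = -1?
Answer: -37091709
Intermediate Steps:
L(Y) = -7 (L(Y) = 1*(-7) = -7)
Z = -37091690 (Z = (4402 + (-73 - 1*2219))*(-17572 - 7) = (4402 + (-73 - 2219))*(-17579) = (4402 - 2292)*(-17579) = 2110*(-17579) = -37091690)
x(-17/(-23), 25)*19 + Z = -1*19 - 37091690 = -19 - 37091690 = -37091709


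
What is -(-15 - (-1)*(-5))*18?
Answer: 360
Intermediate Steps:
-(-15 - (-1)*(-5))*18 = -(-15 - 1*5)*18 = -(-15 - 5)*18 = -(-20)*18 = -1*(-360) = 360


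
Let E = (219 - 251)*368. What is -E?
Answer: 11776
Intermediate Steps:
E = -11776 (E = -32*368 = -11776)
-E = -1*(-11776) = 11776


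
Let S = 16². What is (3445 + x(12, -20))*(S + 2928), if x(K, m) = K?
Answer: 11007088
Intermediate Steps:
S = 256
(3445 + x(12, -20))*(S + 2928) = (3445 + 12)*(256 + 2928) = 3457*3184 = 11007088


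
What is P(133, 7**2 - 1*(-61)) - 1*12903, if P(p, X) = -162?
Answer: -13065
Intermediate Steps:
P(133, 7**2 - 1*(-61)) - 1*12903 = -162 - 1*12903 = -162 - 12903 = -13065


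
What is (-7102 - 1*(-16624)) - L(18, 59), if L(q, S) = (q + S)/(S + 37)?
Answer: 914035/96 ≈ 9521.2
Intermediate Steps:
L(q, S) = (S + q)/(37 + S)
(-7102 - 1*(-16624)) - L(18, 59) = (-7102 - 1*(-16624)) - (59 + 18)/(37 + 59) = (-7102 + 16624) - 77/96 = 9522 - 77/96 = 914035/96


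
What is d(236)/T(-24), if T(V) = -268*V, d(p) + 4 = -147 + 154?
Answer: 1/2144 ≈ 0.00046642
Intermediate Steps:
d(p) = 3 (d(p) = -4 + (-147 + 154) = -4 + 7 = 3)
d(236)/T(-24) = 3/((-268*(-24))) = 3/6432 = 3*(1/6432) = 1/2144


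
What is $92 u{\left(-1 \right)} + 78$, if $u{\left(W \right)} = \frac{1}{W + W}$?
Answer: $32$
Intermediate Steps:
$u{\left(W \right)} = \frac{1}{2 W}$
$92 u{\left(-1 \right)} + 78 = 92 \frac{1}{2 \left(-1\right)} + 78 = 92 \cdot \frac{1}{2} \left(-1\right) + 78 = 92 \left(- \frac{1}{2}\right) + 78 = -46 + 78 = 32$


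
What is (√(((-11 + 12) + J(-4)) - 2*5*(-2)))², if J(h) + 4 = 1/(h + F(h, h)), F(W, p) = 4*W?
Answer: 339/20 ≈ 16.950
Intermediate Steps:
J(h) = -4 + 1/(5*h) (J(h) = -4 + 1/(h + 4*h) = -4 + 1/(5*h))
(√(((-11 + 12) + J(-4)) - 2*5*(-2)))² = (√(((-11 + 12) + (-4 + (⅕)/(-4))) - 2*5*(-2)))² = (√((1 + (-4 + (⅕)*(-¼))) - 10*(-2)))² = (√((1 + (-4 - 1/20)) + 20))² = (√((1 - 81/20) + 20))² = (√(-61/20 + 20))² = (√(339/20))² = (√1695/10)² = 339/20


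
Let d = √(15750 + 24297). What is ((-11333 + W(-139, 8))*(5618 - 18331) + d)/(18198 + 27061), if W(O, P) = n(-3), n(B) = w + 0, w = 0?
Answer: 144076429/45259 + √40047/45259 ≈ 3183.4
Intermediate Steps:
n(B) = 0 (n(B) = 0 + 0 = 0)
W(O, P) = 0
d = √40047 ≈ 200.12
((-11333 + W(-139, 8))*(5618 - 18331) + d)/(18198 + 27061) = ((-11333 + 0)*(5618 - 18331) + √40047)/(18198 + 27061) = (-11333*(-12713) + √40047)/45259 = (144076429 + √40047)*(1/45259) = 144076429/45259 + √40047/45259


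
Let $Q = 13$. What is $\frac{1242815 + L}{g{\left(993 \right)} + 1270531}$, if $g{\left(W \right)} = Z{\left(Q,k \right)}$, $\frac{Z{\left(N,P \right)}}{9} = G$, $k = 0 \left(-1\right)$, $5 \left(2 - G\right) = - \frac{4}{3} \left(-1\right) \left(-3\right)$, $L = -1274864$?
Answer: $- \frac{160245}{6352781} \approx -0.025224$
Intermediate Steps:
$G = \frac{14}{5}$ ($G = 2 - \frac{- \frac{4}{3} \left(-1\right) \left(-3\right)}{5} = 2 - \frac{\left(-4\right) \frac{1}{3} \left(-1\right) \left(-3\right)}{5} = 2 - \frac{\left(- \frac{4}{3}\right) \left(-1\right) \left(-3\right)}{5} = 2 - \frac{\frac{4}{3} \left(-3\right)}{5} = 2 - - \frac{4}{5} = 2 + \frac{4}{5} = \frac{14}{5} \approx 2.8$)
$k = 0$
$Z{\left(N,P \right)} = \frac{126}{5}$ ($Z{\left(N,P \right)} = 9 \cdot \frac{14}{5} = \frac{126}{5}$)
$g{\left(W \right)} = \frac{126}{5}$
$\frac{1242815 + L}{g{\left(993 \right)} + 1270531} = \frac{1242815 - 1274864}{\frac{126}{5} + 1270531} = - \frac{32049}{\frac{6352781}{5}} = \left(-32049\right) \frac{5}{6352781} = - \frac{160245}{6352781}$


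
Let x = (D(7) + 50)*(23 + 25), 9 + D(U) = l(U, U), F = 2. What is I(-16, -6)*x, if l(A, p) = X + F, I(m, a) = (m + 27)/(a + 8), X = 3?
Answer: 12144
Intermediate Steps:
I(m, a) = (27 + m)/(8 + a)
l(A, p) = 5 (l(A, p) = 3 + 2 = 5)
D(U) = -4 (D(U) = -9 + 5 = -4)
x = 2208 (x = (-4 + 50)*(23 + 25) = 46*48 = 2208)
I(-16, -6)*x = ((27 - 16)/(8 - 6))*2208 = (11/2)*2208 = 12144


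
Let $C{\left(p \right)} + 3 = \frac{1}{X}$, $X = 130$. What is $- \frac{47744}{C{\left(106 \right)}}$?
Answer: $\frac{6206720}{389} \approx 15956.0$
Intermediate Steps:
$C{\left(p \right)} = - \frac{389}{130}$ ($C{\left(p \right)} = -3 + \frac{1}{130} = - \frac{389}{130}$)
$- \frac{47744}{C{\left(106 \right)}} = - \frac{47744}{- \frac{389}{130}} = \left(-47744\right) \left(- \frac{130}{389}\right) = \frac{6206720}{389}$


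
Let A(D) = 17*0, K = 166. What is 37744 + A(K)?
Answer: 37744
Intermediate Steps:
A(D) = 0
37744 + A(K) = 37744 + 0 = 37744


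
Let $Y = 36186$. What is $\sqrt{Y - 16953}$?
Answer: $3 \sqrt{2137} \approx 138.68$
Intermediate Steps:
$\sqrt{Y - 16953} = \sqrt{36186 - 16953} = \sqrt{19233} = 3 \sqrt{2137}$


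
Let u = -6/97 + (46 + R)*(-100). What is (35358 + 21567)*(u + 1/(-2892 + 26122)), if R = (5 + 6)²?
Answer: -18627056060085/19594 ≈ -9.5065e+8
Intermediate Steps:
R = 121 (R = 11² = 121)
u = -1619906/97 (u = -6/97 + (46 + 121)*(-100) = -6*1/97 + 167*(-100) = -6/97 - 16700 = -1619906/97 ≈ -16700.)
(35358 + 21567)*(u + 1/(-2892 + 26122)) = (35358 + 21567)*(-1619906/97 + 1/(-2892 + 26122)) = 56925*(-1619906/97 + 1/23230) = 56925*(-37630416283/2253310) = -18627056060085/19594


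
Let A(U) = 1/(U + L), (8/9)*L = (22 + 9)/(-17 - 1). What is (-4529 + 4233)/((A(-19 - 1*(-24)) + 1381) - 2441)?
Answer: 3626/12981 ≈ 0.27933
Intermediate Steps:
L = -31/16 (L = 9*((22 + 9)/(-17 - 1))/8 = 9*(31/(-18))/8 = 9*(31*(-1/18))/8 = (9/8)*(-31/18) = -31/16 ≈ -1.9375)
A(U) = 1/(-31/16 + U) (A(U) = 1/(U - 31/16) = 1/(-31/16 + U))
(-4529 + 4233)/((A(-19 - 1*(-24)) + 1381) - 2441) = (-4529 + 4233)/((16/(-31 + 16*(-19 - 1*(-24))) + 1381) - 2441) = -296/((16/(-31 + 16*(-19 + 24)) + 1381) - 2441) = -296/((16/(-31 + 16*5) + 1381) - 2441) = -296/((16/(-31 + 80) + 1381) - 2441) = -296/((16/49 + 1381) - 2441) = -296/(67685/49 - 2441) = -296/(-51924/49) = -296*(-49/51924) = 3626/12981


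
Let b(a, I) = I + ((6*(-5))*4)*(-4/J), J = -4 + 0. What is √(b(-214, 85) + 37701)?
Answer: √37666 ≈ 194.08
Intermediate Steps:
J = -4
b(a, I) = -120 + I (b(a, I) = I + ((6*(-5))*4)*(-4/(-4)) = I + (-30*4)*(-4*(-¼)) = I - 120*1 = I - 120 = -120 + I)
√(b(-214, 85) + 37701) = √((-120 + 85) + 37701) = √(-35 + 37701) = √37666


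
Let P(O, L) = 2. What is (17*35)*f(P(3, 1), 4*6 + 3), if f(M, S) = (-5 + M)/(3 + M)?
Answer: -357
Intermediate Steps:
f(M, S) = (-5 + M)/(3 + M)
(17*35)*f(P(3, 1), 4*6 + 3) = (17*35)*((-5 + 2)/(3 + 2)) = 595*(-3/5) = 595*((⅕)*(-3)) = 595*(-⅗) = -357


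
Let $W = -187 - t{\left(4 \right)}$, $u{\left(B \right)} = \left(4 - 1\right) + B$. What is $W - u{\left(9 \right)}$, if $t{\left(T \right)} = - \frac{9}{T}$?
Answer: $- \frac{787}{4} \approx -196.75$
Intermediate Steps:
$u{\left(B \right)} = 3 + B$
$W = - \frac{739}{4}$ ($W = -187 - - \frac{9}{4} = -187 + \frac{9}{4} = - \frac{739}{4} \approx -184.75$)
$W - u{\left(9 \right)} = - \frac{739}{4} - \left(3 + 9\right) = - \frac{739}{4} - 12 = - \frac{787}{4}$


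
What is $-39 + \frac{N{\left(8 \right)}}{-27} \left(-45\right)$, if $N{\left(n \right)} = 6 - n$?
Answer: $- \frac{127}{3} \approx -42.333$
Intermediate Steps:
$-39 + \frac{N{\left(8 \right)}}{-27} \left(-45\right) = -39 + \frac{6 - 8}{-27} \left(-45\right) = -39 + \left(6 - 8\right) \left(- \frac{1}{27}\right) \left(-45\right) = -39 + \left(-2\right) \left(- \frac{1}{27}\right) \left(-45\right) = -39 + \frac{2}{27} \left(-45\right) = -39 - \frac{10}{3} = - \frac{127}{3}$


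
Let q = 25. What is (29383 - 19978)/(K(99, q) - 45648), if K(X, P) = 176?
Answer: -9405/45472 ≈ -0.20683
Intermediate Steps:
(29383 - 19978)/(K(99, q) - 45648) = (29383 - 19978)/(176 - 45648) = 9405/(-45472) = 9405*(-1/45472) = -9405/45472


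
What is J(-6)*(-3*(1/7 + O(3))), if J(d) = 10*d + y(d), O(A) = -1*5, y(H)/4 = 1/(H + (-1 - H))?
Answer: -6528/7 ≈ -932.57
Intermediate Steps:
y(H) = -4 (y(H) = 4/(H + (-1 - H)) = 4/(-1) = 4*(-1) = -4)
O(A) = -5
J(d) = -4 + 10*d (J(d) = 10*d - 4 = -4 + 10*d)
J(-6)*(-3*(1/7 + O(3))) = (-4 + 10*(-6))*(-3*(1/7 - 5)) = (-4 - 60)*(-3*(1/7 - 5)) = -(-192)*(-34)/7 = -64*102/7 = -6528/7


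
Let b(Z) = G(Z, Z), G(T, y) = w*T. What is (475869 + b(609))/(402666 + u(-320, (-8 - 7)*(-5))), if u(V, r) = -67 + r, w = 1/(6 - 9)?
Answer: 237833/201337 ≈ 1.1813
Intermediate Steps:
w = -⅓ (w = 1/(-3) = -⅓ ≈ -0.33333)
G(T, y) = -T/3
b(Z) = -Z/3
(475869 + b(609))/(402666 + u(-320, (-8 - 7)*(-5))) = (475869 - ⅓*609)/(402666 + (-67 + (-8 - 7)*(-5))) = (475869 - 203)/(402666 + (-67 - 15*(-5))) = 475666/(402666 + (-67 + 75)) = 475666/(402666 + 8) = 475666/402674 = 475666*(1/402674) = 237833/201337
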